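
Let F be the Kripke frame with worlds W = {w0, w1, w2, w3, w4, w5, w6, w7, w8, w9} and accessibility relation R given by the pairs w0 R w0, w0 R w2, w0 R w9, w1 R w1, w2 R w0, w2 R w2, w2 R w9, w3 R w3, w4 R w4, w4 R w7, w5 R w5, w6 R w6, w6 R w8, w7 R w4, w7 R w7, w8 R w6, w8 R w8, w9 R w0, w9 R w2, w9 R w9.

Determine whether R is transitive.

Yes

Transitive: yes — every two-step R-path is closed by a direct edge.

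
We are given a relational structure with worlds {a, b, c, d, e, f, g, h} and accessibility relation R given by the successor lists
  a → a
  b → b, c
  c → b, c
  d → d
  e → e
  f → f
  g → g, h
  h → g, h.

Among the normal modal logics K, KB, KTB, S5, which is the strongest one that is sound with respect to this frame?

S5

Symmetric (axiom B): yes — every pair in R has its reverse in R.
Reflexive (axiom T): yes — every world is R-related to itself.
Euclidean (axiom 5): yes — any two successors of a common world are R-related.
So F validates K, KB, KTB, S5. The strongest is S5.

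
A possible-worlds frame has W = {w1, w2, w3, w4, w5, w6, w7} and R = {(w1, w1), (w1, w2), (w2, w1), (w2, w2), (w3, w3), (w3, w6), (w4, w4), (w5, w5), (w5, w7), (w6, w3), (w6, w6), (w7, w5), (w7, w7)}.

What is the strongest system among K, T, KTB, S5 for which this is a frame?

Reflexive (axiom T): yes — every world is R-related to itself.
Symmetric (axiom B): yes — every pair in R has its reverse in R.
Euclidean (axiom 5): yes — any two successors of a common world are R-related.
So F validates K, T, KTB, S5. The strongest is S5.

S5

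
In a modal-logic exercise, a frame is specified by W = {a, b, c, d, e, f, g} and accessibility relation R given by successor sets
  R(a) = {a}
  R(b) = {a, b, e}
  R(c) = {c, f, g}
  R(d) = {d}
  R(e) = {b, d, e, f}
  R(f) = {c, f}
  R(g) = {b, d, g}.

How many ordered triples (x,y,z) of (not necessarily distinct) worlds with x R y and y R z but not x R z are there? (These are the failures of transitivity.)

9

Enumerating: (b,e,d), (b,e,f), (c,g,b), (c,g,d), (e,b,a), (e,f,c), (f,c,g), (g,b,a), (g,b,e).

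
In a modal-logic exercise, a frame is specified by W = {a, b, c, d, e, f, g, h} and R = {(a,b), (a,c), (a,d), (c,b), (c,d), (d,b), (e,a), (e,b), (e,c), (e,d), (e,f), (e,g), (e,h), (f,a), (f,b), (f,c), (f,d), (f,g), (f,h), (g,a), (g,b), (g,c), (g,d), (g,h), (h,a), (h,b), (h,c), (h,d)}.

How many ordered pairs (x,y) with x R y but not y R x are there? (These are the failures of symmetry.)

Enumerating: (a,b), (a,c), (a,d), (c,b), (c,d), (d,b), (e,a), (e,b), (e,c), (e,d), (e,f), (e,g), … and 16 more.
Total: 28.

28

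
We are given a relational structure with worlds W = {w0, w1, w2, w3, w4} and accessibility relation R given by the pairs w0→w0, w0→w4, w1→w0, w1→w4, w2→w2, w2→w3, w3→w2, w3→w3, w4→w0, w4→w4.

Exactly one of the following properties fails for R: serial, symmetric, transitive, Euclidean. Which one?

Serial: yes — every world has a successor (e.g. w0 R w0).
Symmetric: no — w1 R w0 but not w0 R w1.
Transitive: yes — every two-step R-path is closed by a direct edge.
Euclidean: yes — any two successors of a common world are R-related.
Only symmetric fails.

symmetric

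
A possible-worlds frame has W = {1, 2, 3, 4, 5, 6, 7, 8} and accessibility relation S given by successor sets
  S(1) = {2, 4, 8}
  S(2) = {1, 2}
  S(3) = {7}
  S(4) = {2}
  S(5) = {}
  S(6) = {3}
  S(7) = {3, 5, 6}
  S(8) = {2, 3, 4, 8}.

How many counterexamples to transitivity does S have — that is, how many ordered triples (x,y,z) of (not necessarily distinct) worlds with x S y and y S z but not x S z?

12

Enumerating: (1,2,1), (1,8,3), (2,1,4), (2,1,8), (3,7,3), (3,7,5), (3,7,6), (4,2,1), (6,3,7), (7,3,7), (8,2,1), (8,3,7).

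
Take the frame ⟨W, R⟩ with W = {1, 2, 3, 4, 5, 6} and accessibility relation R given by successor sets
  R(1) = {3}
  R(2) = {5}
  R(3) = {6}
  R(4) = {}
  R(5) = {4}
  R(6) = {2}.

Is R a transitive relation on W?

Transitive: no — 1 R 3 and 3 R 6, but not 1 R 6.

No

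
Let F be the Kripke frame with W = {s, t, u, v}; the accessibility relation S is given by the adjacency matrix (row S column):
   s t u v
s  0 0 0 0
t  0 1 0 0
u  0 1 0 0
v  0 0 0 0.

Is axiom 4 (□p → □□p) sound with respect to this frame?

Axiom 4 corresponds to the accessibility relation being transitive.
Transitive: yes — every two-step S-path is closed by a direct edge.

Yes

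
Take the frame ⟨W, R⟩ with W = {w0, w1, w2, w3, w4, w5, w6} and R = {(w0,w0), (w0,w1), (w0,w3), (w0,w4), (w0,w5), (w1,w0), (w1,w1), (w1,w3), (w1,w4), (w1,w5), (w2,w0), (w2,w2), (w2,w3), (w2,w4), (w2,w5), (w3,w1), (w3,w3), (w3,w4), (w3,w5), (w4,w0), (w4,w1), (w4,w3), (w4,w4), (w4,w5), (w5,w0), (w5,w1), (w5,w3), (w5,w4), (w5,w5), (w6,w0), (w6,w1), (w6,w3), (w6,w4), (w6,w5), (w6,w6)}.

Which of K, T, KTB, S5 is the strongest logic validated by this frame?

Reflexive (axiom T): yes — every world is R-related to itself.
Symmetric (axiom B): no — w0 R w3 but not w3 R w0.
Euclidean (axiom 5): no — w1 R w3 and w1 R w0, but not w3 R w0.
So F validates K, T; KTB would additionally require R to be symmetric. The strongest is T.

T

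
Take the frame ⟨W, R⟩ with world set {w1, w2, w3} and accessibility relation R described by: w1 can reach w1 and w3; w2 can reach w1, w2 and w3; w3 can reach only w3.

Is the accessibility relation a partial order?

Reflexive: yes — every world is R-related to itself.
Transitive: yes — every two-step R-path is closed by a direct edge.
Antisymmetric: yes — no distinct pair is related both ways.
So R is a partial order.

Yes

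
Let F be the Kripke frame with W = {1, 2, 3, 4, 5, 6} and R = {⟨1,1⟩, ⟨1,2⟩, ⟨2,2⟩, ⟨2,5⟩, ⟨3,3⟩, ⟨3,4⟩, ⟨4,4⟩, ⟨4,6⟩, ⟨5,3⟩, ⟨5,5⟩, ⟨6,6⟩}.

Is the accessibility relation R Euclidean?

No

Euclidean: no — 1 R 2 and 1 R 1, but not 2 R 1.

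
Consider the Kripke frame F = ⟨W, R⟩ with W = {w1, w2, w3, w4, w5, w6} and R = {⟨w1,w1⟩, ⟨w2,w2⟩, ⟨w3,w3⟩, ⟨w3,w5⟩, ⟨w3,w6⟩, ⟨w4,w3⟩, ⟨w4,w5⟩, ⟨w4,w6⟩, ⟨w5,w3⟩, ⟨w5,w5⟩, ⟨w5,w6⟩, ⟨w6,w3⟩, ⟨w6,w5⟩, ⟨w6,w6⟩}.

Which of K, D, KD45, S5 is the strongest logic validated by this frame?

KD45

Serial (axiom D): yes — every world has a successor (e.g. w1 R w1).
Euclidean (axiom 5): yes — any two successors of a common world are R-related.
Transitive (axiom 4): yes — every two-step R-path is closed by a direct edge.
Reflexive (axiom T): no — w4 is not related to itself.
So F validates K, D, KD45; S5 would additionally require R to be reflexive. The strongest is KD45.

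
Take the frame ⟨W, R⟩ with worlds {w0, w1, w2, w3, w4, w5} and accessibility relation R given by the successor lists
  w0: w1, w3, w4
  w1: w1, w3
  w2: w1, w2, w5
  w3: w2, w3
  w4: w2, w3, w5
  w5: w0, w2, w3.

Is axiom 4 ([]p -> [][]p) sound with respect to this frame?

Axiom 4 corresponds to the accessibility relation being transitive.
Transitive: no — w0 R w3 and w3 R w2, but not w0 R w2.

No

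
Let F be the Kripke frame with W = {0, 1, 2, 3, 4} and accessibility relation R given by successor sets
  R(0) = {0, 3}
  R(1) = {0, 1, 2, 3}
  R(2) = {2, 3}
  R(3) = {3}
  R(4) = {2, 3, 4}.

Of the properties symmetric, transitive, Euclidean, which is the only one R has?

Symmetric: no — 0 R 3 but not 3 R 0.
Transitive: yes — every two-step R-path is closed by a direct edge.
Euclidean: no — 1 R 0 and 1 R 2, but not 0 R 2.
Only transitive holds.

transitive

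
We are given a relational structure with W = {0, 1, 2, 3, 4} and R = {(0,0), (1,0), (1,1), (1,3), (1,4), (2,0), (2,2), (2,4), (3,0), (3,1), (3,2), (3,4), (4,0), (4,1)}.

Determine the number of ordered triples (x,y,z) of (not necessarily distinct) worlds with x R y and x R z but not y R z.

Enumerating: (1,0,1), (1,0,3), (1,0,4), (1,3,3), (1,4,3), (1,4,4), (2,0,2), (2,0,4), (2,4,2), (2,4,4), (3,0,1), (3,0,2), (3,0,4), (3,1,2), (3,2,1), (3,4,2), (3,4,4), (4,0,1).

18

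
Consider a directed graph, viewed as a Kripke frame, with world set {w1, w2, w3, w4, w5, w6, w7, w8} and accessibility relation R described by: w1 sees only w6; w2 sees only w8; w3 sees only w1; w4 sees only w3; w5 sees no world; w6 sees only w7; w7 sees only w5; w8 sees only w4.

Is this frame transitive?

No

Transitive: no — w1 R w6 and w6 R w7, but not w1 R w7.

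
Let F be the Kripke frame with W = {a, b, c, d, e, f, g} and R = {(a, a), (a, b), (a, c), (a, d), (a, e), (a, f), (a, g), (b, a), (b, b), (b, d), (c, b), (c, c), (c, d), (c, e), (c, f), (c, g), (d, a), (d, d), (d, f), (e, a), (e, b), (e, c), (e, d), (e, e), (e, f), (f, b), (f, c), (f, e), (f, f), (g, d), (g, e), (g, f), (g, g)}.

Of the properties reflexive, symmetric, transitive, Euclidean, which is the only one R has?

reflexive

Reflexive: yes — every world is R-related to itself.
Symmetric: no — a R c but not c R a.
Transitive: no — b R a and a R c, but not b R c.
Euclidean: no — a R b and a R c, but not b R c.
Only reflexive holds.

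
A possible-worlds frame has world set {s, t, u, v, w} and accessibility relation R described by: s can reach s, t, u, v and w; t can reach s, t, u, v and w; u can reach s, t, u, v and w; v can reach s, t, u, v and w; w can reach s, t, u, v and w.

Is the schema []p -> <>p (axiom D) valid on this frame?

Yes

Axiom D corresponds to the accessibility relation being serial.
Serial: yes — every world has a successor (e.g. s R s).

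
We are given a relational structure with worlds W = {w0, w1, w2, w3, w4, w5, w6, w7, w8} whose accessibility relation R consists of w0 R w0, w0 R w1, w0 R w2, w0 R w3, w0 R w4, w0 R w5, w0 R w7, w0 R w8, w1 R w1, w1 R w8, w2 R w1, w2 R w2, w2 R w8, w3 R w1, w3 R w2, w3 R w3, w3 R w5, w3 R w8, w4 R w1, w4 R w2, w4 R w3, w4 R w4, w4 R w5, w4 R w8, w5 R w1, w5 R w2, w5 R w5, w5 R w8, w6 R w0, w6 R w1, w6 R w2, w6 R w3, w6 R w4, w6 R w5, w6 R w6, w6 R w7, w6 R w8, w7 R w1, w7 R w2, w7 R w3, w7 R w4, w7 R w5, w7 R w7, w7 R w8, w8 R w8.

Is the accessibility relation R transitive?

Transitive: yes — every two-step R-path is closed by a direct edge.

Yes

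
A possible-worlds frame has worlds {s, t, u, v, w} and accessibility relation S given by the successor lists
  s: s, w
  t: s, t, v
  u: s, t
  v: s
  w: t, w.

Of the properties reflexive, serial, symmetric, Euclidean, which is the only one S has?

serial

Reflexive: no — u is not related to itself.
Serial: yes — every world has a successor (e.g. s S s).
Symmetric: no — s S w but not w S s.
Euclidean: no — t S s and t S v, but not s S v.
Only serial holds.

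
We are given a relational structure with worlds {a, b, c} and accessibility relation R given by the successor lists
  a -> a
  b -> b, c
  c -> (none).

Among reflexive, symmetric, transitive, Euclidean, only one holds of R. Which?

transitive

Reflexive: no — c is not related to itself.
Symmetric: no — b R c but not c R b.
Transitive: yes — every two-step R-path is closed by a direct edge.
Euclidean: no — b R c and b R b, but not c R b.
Only transitive holds.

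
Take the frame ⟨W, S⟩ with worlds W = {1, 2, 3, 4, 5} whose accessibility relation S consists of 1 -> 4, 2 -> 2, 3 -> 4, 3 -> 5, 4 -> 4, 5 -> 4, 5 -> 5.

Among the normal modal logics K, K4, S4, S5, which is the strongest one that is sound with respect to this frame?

K4

Transitive (axiom 4): yes — every two-step S-path is closed by a direct edge.
Reflexive (axiom T): no — 1 is not related to itself.
Euclidean (axiom 5): no — 3 S 4 and 3 S 5, but not 4 S 5.
So F validates K, K4; S4 would additionally require S to be reflexive. The strongest is K4.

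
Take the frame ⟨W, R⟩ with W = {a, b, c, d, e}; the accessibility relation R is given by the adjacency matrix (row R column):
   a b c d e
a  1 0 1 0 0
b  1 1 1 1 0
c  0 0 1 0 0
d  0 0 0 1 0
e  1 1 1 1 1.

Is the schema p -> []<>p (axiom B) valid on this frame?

No

The schema B characterises exactly the symmetric frames.
Symmetric: no — a R c but not c R a.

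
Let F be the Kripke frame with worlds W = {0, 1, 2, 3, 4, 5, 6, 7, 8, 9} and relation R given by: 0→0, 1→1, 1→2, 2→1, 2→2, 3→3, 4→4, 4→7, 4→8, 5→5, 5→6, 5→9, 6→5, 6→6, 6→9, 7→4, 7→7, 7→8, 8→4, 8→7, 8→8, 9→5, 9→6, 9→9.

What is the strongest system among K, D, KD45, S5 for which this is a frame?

Serial (axiom D): yes — every world has a successor (e.g. 0 R 0).
Euclidean (axiom 5): yes — any two successors of a common world are R-related.
Transitive (axiom 4): yes — every two-step R-path is closed by a direct edge.
Reflexive (axiom T): yes — every world is R-related to itself.
So F validates K, D, KD45, S5. The strongest is S5.

S5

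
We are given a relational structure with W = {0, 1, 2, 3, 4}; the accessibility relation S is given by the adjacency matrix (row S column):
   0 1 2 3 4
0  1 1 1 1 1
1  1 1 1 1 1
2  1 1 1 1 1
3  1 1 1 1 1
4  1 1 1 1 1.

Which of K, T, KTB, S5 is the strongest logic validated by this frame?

S5

Reflexive (axiom T): yes — every world is S-related to itself.
Symmetric (axiom B): yes — every pair in S has its reverse in S.
Euclidean (axiom 5): yes — any two successors of a common world are S-related.
So F validates K, T, KTB, S5. The strongest is S5.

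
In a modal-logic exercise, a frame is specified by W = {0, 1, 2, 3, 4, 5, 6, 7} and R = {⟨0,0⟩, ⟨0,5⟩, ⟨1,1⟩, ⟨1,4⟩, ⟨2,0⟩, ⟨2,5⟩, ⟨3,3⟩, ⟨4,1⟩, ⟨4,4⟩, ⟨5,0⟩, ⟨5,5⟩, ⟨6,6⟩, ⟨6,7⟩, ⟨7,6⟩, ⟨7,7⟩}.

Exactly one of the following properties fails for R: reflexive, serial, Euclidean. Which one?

reflexive

Reflexive: no — 2 is not related to itself.
Serial: yes — every world has a successor (e.g. 0 R 0).
Euclidean: yes — any two successors of a common world are R-related.
Only reflexive fails.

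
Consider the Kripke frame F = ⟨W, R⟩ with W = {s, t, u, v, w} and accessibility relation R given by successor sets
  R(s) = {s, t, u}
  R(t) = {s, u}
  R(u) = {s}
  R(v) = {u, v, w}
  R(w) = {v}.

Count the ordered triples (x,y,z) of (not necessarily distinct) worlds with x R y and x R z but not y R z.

9

Enumerating: (s,t,t), (s,u,t), (s,u,u), (t,u,u), (v,u,u), (v,u,v), (v,u,w), (v,w,u), (v,w,w).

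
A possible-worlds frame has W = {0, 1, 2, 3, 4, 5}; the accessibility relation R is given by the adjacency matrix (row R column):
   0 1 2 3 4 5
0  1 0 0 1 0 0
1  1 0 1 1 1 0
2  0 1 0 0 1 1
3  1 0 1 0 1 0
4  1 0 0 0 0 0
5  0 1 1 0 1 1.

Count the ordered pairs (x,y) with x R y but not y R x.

9

Enumerating: (1,0), (1,3), (1,4), (2,4), (3,2), (3,4), (4,0), (5,1), (5,4).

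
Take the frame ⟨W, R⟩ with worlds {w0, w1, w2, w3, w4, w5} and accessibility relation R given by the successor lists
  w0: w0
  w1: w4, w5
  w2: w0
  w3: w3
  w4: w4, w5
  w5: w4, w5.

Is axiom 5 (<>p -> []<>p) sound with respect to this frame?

Yes

Axiom 5 corresponds to the accessibility relation being Euclidean.
Euclidean: yes — any two successors of a common world are R-related.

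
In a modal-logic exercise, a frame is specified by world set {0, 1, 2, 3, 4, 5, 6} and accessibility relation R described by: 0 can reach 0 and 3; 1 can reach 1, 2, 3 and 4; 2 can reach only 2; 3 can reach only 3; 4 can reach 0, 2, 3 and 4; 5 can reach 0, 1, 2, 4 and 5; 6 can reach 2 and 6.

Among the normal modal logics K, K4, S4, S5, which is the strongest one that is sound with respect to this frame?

Transitive (axiom 4): no — 1 R 4 and 4 R 0, but not 1 R 0.
Reflexive (axiom T): yes — every world is R-related to itself.
Euclidean (axiom 5): no — 1 R 2 and 1 R 3, but not 2 R 3.
So F validates K; K4 would additionally require R to be transitive. The strongest is K.

K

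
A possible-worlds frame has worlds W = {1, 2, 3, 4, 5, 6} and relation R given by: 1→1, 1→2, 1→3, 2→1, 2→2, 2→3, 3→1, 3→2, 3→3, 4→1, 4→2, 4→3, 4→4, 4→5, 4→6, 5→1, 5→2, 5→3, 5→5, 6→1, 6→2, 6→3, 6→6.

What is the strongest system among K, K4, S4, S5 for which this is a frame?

Transitive (axiom 4): yes — every two-step R-path is closed by a direct edge.
Reflexive (axiom T): yes — every world is R-related to itself.
Euclidean (axiom 5): no — 4 R 1 and 4 R 5, but not 1 R 5.
So F validates K, K4, S4; S5 would additionally require R to be Euclidean. The strongest is S4.

S4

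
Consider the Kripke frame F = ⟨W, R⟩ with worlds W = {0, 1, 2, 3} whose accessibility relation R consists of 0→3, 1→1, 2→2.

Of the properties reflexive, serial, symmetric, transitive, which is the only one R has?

Reflexive: no — 0 is not related to itself.
Serial: no — 3 has no R-successor.
Symmetric: no — 0 R 3 but not 3 R 0.
Transitive: yes — every two-step R-path is closed by a direct edge.
Only transitive holds.

transitive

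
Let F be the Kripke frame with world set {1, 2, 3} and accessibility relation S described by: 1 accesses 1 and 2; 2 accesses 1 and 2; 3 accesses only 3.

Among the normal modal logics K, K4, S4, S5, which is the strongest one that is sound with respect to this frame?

Transitive (axiom 4): yes — every two-step S-path is closed by a direct edge.
Reflexive (axiom T): yes — every world is S-related to itself.
Euclidean (axiom 5): yes — any two successors of a common world are S-related.
So F validates K, K4, S4, S5. The strongest is S5.

S5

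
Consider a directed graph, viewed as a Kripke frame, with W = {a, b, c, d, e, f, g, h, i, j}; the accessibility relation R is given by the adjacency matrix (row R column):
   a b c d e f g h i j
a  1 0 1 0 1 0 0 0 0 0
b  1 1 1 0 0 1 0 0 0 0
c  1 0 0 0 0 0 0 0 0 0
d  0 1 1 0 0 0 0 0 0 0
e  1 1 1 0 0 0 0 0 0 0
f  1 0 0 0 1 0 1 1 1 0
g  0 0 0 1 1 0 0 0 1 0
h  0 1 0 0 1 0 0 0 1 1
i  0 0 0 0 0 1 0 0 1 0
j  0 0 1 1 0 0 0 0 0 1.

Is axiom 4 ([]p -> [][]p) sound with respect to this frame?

Axiom 4 corresponds to the accessibility relation being transitive.
Transitive: no — a R e and e R b, but not a R b.

No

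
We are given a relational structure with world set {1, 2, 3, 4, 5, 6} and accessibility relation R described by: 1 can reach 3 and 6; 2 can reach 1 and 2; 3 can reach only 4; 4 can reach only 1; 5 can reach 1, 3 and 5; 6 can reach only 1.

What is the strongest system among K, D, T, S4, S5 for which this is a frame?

Serial (axiom D): yes — every world has a successor (e.g. 1 R 3).
Reflexive (axiom T): no — 1 is not related to itself.
Transitive (axiom 4): no — 1 R 3 and 3 R 4, but not 1 R 4.
Euclidean (axiom 5): no — 1 R 3 and 1 R 6, but not 3 R 6.
So F validates K, D; T would additionally require R to be reflexive. The strongest is D.

D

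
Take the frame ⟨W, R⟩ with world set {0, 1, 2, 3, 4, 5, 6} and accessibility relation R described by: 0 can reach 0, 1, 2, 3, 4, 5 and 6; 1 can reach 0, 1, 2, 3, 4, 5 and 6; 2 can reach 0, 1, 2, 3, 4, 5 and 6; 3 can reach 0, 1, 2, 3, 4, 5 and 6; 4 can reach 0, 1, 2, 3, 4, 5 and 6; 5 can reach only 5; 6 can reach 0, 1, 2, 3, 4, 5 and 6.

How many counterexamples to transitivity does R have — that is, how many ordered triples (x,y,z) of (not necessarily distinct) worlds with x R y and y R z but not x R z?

0

R is transitive; there are no such tuples.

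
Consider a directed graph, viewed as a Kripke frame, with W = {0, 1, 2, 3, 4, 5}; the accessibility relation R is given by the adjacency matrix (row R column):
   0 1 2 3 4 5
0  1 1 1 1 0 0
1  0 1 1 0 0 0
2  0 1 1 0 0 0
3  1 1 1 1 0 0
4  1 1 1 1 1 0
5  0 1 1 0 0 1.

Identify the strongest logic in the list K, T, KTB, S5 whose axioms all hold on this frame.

Reflexive (axiom T): yes — every world is R-related to itself.
Symmetric (axiom B): no — 0 R 1 but not 1 R 0.
Euclidean (axiom 5): no — 0 R 1 and 0 R 3, but not 1 R 3.
So F validates K, T; KTB would additionally require R to be symmetric. The strongest is T.

T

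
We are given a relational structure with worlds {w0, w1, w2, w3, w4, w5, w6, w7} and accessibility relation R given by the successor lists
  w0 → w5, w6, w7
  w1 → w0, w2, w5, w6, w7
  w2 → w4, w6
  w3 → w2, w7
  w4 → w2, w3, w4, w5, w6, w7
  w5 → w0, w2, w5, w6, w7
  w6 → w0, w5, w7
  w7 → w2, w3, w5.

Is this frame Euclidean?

No

Euclidean: no — w0 R w7 and w0 R w6, but not w7 R w6.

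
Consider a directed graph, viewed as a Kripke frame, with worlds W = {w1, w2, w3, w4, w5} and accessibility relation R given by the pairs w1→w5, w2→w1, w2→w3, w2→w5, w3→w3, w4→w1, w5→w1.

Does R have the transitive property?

No

Transitive: no — w4 R w1 and w1 R w5, but not w4 R w5.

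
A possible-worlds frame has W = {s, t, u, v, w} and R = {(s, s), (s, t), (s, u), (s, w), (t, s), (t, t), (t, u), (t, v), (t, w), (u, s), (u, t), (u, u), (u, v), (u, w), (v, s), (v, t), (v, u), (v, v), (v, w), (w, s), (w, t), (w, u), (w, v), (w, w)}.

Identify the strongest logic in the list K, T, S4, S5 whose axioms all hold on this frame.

T

Reflexive (axiom T): yes — every world is R-related to itself.
Transitive (axiom 4): no — s R t and t R v, but not s R v.
Euclidean (axiom 5): no — t R s and t R v, but not s R v.
So F validates K, T; S4 would additionally require R to be transitive. The strongest is T.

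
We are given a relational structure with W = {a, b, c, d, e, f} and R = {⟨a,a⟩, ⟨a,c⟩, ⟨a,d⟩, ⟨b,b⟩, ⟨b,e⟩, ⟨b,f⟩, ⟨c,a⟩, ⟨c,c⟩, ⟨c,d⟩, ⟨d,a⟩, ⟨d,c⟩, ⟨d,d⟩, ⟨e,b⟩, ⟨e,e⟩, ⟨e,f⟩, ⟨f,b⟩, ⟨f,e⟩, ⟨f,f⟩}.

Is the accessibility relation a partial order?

Reflexive: yes — every world is R-related to itself.
Transitive: yes — every two-step R-path is closed by a direct edge.
Antisymmetric: no — a R c and c R a with a ≠ c.
So R is not a partial order.

No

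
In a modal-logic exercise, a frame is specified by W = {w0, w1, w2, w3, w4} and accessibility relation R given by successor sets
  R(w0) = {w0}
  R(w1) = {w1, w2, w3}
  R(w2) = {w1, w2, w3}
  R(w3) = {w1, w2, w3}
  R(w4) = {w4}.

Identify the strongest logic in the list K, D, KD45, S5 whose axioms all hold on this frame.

S5

Serial (axiom D): yes — every world has a successor (e.g. w0 R w0).
Euclidean (axiom 5): yes — any two successors of a common world are R-related.
Transitive (axiom 4): yes — every two-step R-path is closed by a direct edge.
Reflexive (axiom T): yes — every world is R-related to itself.
So F validates K, D, KD45, S5. The strongest is S5.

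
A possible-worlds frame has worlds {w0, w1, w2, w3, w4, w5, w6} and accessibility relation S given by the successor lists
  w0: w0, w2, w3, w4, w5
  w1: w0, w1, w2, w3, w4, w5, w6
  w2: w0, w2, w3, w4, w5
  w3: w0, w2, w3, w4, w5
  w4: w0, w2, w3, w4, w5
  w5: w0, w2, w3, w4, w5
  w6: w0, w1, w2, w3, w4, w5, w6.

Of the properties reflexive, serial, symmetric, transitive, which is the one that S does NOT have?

symmetric

Reflexive: yes — every world is S-related to itself.
Serial: yes — every world has a successor (e.g. w0 S w0).
Symmetric: no — w1 S w0 but not w0 S w1.
Transitive: yes — every two-step S-path is closed by a direct edge.
Only symmetric fails.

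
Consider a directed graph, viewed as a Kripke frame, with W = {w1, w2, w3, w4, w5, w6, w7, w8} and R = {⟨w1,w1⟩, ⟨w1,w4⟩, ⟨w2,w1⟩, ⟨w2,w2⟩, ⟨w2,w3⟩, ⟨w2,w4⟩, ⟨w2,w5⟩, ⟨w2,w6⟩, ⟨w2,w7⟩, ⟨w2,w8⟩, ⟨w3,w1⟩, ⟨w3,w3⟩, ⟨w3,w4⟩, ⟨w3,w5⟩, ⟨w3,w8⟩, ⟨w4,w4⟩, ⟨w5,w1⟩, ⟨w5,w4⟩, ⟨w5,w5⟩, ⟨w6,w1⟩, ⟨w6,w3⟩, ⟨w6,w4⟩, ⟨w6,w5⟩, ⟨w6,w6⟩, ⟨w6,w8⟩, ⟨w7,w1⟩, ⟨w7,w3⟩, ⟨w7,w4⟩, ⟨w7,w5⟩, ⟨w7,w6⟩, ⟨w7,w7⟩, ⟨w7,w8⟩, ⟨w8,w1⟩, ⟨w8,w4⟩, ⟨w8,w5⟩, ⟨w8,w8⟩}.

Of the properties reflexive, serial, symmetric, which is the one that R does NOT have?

symmetric

Reflexive: yes — every world is R-related to itself.
Serial: yes — every world has a successor (e.g. w1 R w1).
Symmetric: no — w1 R w4 but not w4 R w1.
Only symmetric fails.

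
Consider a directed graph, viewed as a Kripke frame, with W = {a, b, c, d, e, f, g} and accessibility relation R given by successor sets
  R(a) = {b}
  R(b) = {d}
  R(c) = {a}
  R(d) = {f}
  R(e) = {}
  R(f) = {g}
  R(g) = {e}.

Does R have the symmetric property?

Symmetric: no — a R b but not b R a.

No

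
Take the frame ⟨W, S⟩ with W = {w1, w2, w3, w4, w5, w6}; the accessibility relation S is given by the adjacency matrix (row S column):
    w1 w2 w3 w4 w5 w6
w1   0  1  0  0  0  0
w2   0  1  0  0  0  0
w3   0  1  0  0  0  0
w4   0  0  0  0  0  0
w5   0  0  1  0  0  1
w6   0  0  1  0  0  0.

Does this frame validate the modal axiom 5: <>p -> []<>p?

By correspondence theory, 5 is valid on a frame iff S is Euclidean.
Euclidean: no — w5 S w3 and w5 S w6, but not w3 S w6.

No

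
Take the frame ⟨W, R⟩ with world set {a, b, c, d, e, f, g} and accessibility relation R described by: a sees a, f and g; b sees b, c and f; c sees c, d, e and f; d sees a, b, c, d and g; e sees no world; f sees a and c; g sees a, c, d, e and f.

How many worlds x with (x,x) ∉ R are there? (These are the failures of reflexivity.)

Enumerating: e, f, g.

3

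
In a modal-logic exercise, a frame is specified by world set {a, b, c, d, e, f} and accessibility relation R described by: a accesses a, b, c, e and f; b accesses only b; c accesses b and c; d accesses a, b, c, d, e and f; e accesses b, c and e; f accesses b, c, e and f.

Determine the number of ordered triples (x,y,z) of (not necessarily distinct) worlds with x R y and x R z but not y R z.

35

Enumerating: (a,b,a), (a,b,c), (a,b,e), (a,b,f), (a,c,a), (a,c,e), (a,c,f), (a,e,a), (a,e,f), (a,f,a), (c,b,c), (d,a,d), … and 23 more.
Total: 35.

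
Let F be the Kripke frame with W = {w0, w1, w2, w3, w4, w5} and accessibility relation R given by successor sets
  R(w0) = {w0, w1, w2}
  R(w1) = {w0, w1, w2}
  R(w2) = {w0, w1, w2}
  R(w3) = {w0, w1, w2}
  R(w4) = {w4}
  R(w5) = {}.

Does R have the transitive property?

Transitive: yes — every two-step R-path is closed by a direct edge.

Yes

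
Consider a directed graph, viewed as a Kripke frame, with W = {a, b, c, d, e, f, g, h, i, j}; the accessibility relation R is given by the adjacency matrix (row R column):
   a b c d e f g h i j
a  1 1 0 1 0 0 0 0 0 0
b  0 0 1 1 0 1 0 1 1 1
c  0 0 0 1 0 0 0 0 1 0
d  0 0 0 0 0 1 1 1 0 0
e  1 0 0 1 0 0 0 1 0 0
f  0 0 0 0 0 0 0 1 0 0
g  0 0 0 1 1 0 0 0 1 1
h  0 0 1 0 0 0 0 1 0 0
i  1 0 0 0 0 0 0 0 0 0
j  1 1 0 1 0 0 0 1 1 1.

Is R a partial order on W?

Reflexive: no — b is not related to itself.
Transitive: no — a R b and b R c, but not a R c.
Antisymmetric: no — b R j and j R b with b ≠ j.
So R is not a partial order.

No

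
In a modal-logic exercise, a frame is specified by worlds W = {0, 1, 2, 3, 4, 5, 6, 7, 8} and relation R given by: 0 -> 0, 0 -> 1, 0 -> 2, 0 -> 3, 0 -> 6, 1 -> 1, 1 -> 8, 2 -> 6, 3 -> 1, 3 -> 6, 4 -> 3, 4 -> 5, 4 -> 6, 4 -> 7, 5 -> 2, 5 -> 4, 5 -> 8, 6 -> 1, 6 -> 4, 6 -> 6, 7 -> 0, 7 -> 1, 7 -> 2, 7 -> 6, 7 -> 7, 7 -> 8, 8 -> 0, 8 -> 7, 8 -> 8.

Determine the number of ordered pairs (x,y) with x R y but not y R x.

18

Enumerating: (0,1), (0,2), (0,3), (0,6), (1,8), (2,6), (3,1), (3,6), (4,3), (4,7), (5,2), (5,8), (6,1), (7,0), (7,1), (7,2), (7,6), (8,0).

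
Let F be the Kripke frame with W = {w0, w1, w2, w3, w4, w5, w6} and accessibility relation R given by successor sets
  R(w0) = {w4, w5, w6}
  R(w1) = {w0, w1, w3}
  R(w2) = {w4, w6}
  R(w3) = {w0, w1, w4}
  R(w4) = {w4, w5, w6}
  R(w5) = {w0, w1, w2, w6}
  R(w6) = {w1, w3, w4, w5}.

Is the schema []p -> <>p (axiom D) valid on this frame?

Axiom D corresponds to the accessibility relation being serial.
Serial: yes — every world has a successor (e.g. w0 R w4).

Yes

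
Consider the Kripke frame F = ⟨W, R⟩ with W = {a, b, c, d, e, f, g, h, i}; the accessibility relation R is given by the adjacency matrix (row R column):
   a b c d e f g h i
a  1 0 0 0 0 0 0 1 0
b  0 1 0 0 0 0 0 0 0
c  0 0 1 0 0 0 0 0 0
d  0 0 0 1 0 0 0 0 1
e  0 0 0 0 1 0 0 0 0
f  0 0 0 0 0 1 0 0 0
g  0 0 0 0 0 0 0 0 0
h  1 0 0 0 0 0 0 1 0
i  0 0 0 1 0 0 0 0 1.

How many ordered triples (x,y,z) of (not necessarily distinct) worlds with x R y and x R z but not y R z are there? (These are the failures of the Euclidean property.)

0

R is Euclidean; there are no such tuples.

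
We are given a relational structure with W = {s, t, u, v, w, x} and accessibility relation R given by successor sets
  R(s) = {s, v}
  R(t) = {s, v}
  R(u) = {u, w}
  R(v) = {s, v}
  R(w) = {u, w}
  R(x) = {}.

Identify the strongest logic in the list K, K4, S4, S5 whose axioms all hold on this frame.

K4

Transitive (axiom 4): yes — every two-step R-path is closed by a direct edge.
Reflexive (axiom T): no — t is not related to itself.
Euclidean (axiom 5): yes — any two successors of a common world are R-related.
So F validates K, K4; S4 would additionally require R to be reflexive. The strongest is K4.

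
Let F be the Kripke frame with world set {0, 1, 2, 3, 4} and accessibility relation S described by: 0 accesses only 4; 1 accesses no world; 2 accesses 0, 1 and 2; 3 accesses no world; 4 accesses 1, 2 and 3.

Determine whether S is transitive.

No

Transitive: no — 0 S 4 and 4 S 1, but not 0 S 1.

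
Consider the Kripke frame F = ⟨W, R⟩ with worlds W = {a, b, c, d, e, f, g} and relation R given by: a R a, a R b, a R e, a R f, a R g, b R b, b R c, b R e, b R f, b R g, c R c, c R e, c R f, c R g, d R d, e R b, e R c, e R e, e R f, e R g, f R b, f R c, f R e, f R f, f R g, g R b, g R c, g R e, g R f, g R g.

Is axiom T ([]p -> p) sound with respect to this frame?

By correspondence theory, T is valid on a frame iff R is reflexive.
Reflexive: yes — every world is R-related to itself.

Yes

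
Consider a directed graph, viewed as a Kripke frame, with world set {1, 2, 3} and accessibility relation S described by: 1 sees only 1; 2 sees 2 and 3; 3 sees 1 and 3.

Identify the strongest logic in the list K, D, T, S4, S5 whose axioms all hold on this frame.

Serial (axiom D): yes — every world has a successor (e.g. 1 S 1).
Reflexive (axiom T): yes — every world is S-related to itself.
Transitive (axiom 4): no — 2 S 3 and 3 S 1, but not 2 S 1.
Euclidean (axiom 5): no — 2 S 3 and 2 S 2, but not 3 S 2.
So F validates K, D, T; S4 would additionally require S to be transitive. The strongest is T.

T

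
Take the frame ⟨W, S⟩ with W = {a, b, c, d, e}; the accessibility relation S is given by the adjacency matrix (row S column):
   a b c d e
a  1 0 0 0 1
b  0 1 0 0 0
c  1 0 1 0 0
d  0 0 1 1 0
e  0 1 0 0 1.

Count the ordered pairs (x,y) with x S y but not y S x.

Enumerating: (a,e), (c,a), (d,c), (e,b).

4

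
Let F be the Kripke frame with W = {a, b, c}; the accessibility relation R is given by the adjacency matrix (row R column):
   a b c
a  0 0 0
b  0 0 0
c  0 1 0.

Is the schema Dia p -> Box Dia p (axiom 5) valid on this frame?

No

Axiom 5 corresponds to the accessibility relation being Euclidean.
Euclidean: no — c R b and c R b, but not b R b.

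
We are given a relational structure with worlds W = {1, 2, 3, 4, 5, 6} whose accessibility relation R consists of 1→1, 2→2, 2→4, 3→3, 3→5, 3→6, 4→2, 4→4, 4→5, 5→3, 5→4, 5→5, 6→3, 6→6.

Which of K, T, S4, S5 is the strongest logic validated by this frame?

Reflexive (axiom T): yes — every world is R-related to itself.
Transitive (axiom 4): no — 2 R 4 and 4 R 5, but not 2 R 5.
Euclidean (axiom 5): no — 3 R 5 and 3 R 6, but not 5 R 6.
So F validates K, T; S4 would additionally require R to be transitive. The strongest is T.

T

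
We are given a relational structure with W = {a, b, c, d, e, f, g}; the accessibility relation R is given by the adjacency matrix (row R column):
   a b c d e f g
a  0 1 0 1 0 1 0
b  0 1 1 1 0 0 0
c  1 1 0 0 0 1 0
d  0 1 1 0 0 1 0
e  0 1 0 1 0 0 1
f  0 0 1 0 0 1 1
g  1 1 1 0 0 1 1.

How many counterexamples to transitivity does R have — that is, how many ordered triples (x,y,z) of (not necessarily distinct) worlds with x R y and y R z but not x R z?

Enumerating: (a,b,c), (a,d,c), (a,f,c), (a,f,g), (b,c,a), (b,c,f), (b,d,f), (c,a,d), (c,b,c), (c,b,d), (c,f,c), (c,f,g), … and 15 more.
Total: 27.

27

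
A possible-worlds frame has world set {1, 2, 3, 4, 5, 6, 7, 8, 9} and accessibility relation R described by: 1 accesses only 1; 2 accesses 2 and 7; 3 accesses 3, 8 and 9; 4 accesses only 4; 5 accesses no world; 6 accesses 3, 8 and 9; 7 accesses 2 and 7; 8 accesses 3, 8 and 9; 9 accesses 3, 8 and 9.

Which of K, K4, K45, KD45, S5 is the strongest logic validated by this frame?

Transitive (axiom 4): yes — every two-step R-path is closed by a direct edge.
Euclidean (axiom 5): yes — any two successors of a common world are R-related.
Serial (axiom D): no — 5 has no R-successor.
Reflexive (axiom T): no — 5 is not related to itself.
So F validates K, K4, K45; KD45 would additionally require R to be serial. The strongest is K45.

K45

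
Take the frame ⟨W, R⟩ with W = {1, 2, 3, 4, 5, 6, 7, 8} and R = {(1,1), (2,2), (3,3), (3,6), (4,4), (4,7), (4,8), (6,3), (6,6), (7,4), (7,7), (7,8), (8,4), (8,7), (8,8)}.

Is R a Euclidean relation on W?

Yes

Euclidean: yes — any two successors of a common world are R-related.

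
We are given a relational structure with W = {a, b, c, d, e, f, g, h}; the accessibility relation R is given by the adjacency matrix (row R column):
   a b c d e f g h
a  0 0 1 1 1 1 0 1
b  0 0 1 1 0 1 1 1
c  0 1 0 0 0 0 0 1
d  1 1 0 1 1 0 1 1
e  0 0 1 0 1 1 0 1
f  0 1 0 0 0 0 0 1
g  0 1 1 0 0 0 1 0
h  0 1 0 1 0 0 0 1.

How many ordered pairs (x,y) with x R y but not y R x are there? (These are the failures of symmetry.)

Enumerating: (a,c), (a,e), (a,f), (a,h), (c,h), (d,e), (d,g), (e,c), (e,f), (e,h), (f,h), (g,c).

12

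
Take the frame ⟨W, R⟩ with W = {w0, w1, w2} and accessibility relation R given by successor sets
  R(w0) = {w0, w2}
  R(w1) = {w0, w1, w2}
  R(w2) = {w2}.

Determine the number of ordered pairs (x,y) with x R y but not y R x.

3

Enumerating: (w0,w2), (w1,w0), (w1,w2).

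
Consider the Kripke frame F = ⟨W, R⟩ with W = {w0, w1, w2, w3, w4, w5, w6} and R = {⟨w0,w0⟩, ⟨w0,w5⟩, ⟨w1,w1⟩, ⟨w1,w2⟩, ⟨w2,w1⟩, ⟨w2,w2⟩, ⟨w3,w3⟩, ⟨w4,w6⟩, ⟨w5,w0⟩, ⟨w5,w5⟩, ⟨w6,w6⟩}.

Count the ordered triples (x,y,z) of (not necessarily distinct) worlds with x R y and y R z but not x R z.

R is transitive; there are no such tuples.

0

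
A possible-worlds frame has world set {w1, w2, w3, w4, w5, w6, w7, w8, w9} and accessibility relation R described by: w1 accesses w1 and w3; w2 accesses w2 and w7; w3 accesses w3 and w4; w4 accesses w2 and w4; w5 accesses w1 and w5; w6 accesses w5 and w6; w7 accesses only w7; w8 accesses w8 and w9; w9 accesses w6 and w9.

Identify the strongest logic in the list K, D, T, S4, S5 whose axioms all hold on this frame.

T

Serial (axiom D): yes — every world has a successor (e.g. w1 R w1).
Reflexive (axiom T): yes — every world is R-related to itself.
Transitive (axiom 4): no — w1 R w3 and w3 R w4, but not w1 R w4.
Euclidean (axiom 5): no — w1 R w3 and w1 R w1, but not w3 R w1.
So F validates K, D, T; S4 would additionally require R to be transitive. The strongest is T.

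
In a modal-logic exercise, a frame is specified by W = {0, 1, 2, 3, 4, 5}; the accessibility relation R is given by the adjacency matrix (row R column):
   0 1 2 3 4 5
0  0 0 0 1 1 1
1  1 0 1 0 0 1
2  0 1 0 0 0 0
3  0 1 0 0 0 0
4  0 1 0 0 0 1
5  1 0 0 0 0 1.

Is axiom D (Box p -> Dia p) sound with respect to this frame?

Yes

The schema D characterises exactly the serial frames.
Serial: yes — every world has a successor (e.g. 0 R 3).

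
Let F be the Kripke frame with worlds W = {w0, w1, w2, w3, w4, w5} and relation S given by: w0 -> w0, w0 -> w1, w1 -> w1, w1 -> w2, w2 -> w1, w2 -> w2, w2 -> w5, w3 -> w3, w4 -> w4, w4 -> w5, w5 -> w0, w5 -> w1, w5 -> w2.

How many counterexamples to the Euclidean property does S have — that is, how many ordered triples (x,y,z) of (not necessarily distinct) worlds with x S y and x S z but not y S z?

8

Enumerating: (w0,w1,w0), (w2,w1,w5), (w2,w5,w5), (w4,w5,w4), (w4,w5,w5), (w5,w0,w2), (w5,w1,w0), (w5,w2,w0).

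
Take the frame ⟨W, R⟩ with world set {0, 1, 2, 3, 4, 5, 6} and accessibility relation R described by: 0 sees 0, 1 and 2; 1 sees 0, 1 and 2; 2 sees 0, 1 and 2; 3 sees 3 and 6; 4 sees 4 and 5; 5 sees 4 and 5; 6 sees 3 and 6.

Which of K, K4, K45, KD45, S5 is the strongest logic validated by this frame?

S5

Transitive (axiom 4): yes — every two-step R-path is closed by a direct edge.
Euclidean (axiom 5): yes — any two successors of a common world are R-related.
Serial (axiom D): yes — every world has a successor (e.g. 0 R 0).
Reflexive (axiom T): yes — every world is R-related to itself.
So F validates K, K4, K45, KD45, S5. The strongest is S5.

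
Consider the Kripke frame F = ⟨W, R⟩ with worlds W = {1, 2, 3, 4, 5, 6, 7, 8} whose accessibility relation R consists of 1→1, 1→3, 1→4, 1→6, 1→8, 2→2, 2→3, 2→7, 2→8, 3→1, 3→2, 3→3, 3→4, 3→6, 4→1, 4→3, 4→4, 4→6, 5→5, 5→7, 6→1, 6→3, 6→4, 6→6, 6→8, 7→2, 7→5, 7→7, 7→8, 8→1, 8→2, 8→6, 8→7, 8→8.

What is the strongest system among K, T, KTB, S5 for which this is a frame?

Reflexive (axiom T): yes — every world is R-related to itself.
Symmetric (axiom B): yes — every pair in R has its reverse in R.
Euclidean (axiom 5): no — 1 R 3 and 1 R 8, but not 3 R 8.
So F validates K, T, KTB; S5 would additionally require R to be Euclidean. The strongest is KTB.

KTB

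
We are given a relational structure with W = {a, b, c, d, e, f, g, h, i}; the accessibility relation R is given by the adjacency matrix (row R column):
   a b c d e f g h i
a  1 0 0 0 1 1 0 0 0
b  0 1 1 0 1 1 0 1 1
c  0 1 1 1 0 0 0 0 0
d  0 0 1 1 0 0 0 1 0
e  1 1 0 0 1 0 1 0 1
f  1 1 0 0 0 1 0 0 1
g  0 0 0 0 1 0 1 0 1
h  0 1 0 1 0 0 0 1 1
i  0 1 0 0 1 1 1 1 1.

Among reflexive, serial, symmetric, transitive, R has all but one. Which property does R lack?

Reflexive: yes — every world is R-related to itself.
Serial: yes — every world has a successor (e.g. a R a).
Symmetric: yes — every pair in R has its reverse in R.
Transitive: no — a R e and e R b, but not a R b.
Only transitive fails.

transitive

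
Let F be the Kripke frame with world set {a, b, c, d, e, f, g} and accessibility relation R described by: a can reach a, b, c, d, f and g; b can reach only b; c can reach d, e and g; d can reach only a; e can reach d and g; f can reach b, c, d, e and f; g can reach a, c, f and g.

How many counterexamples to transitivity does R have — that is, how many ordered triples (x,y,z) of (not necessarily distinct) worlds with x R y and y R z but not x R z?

Enumerating: (a,c,e), (a,f,e), (c,d,a), (c,g,a), (c,g,c), (c,g,f), (d,a,b), (d,a,c), (d,a,d), (d,a,f), (d,a,g), (e,d,a), … and 13 more.
Total: 25.

25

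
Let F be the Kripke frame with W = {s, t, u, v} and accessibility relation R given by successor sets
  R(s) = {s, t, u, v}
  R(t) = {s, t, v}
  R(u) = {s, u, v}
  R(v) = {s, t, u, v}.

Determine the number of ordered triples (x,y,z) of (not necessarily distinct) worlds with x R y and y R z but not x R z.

4

Enumerating: (t,s,u), (t,v,u), (u,s,t), (u,v,t).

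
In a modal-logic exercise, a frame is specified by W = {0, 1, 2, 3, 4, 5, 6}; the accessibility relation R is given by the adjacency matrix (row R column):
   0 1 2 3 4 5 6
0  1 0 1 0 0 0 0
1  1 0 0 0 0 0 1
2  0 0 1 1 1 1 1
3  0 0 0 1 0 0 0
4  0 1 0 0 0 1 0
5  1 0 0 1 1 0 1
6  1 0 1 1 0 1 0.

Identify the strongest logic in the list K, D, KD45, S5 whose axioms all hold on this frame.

Serial (axiom D): yes — every world has a successor (e.g. 0 R 0).
Euclidean (axiom 5): no — 1 R 0 and 1 R 6, but not 0 R 6.
Transitive (axiom 4): no — 0 R 2 and 2 R 3, but not 0 R 3.
Reflexive (axiom T): no — 1 is not related to itself.
So F validates K, D; KD45 would additionally require R to be Euclidean and transitive. The strongest is D.

D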